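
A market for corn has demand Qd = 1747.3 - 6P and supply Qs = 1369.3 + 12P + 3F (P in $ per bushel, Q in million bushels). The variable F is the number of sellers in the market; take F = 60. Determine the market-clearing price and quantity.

With F = 60, supply is Qs = 1549.3 + 12P.
The market clears where 1747.3 - 6P = 1549.3 + 12P. Rearranging, 18P = 198, hence P* = 11.
Then Q* = 1747.3 - 6(11) = 1681.3.

P* = 11, Q* = 1681.3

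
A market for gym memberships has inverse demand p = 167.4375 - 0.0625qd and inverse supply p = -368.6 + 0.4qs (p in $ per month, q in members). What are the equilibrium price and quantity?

Solving each curve for q: qd = 2679 - 16p and qs = 921.5 + 2.5p.
Equating demand and supply, 2679 - 16p = 921.5 + 2.5p gives 18.5p = 1757.5, so p* = 95.
From the demand curve, q* = 2679 - 16(95) = 1159.

p* = 95, q* = 1159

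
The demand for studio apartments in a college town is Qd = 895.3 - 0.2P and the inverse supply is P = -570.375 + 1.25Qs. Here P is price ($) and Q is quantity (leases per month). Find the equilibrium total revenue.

Inverting to quantity form: Qs = 456.3 + 0.8P.
Equating demand and supply, 895.3 - 0.2P = 456.3 + 0.8P gives P = 439, so P* = 439.
From the demand curve, Q* = 895.3 - 0.2(439) = 807.5.
Total revenue = P* × Q* = 439 × 807.5 = 354492.5.

Total revenue = 354492.5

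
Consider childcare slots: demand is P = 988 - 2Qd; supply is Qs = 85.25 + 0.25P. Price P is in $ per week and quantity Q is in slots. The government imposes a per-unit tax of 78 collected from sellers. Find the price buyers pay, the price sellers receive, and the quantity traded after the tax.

Inverting to quantity form: Qd = 494 - 0.5P.
With a tax of 78 on sellers, they supply based on the net price P_s = P_b - 78, so Qs = 65.75 + 0.25P_b.
Set Qd = Qs: 494 - 0.5P_b = 65.75 + 0.25P_b, so 428.25 = 0.75P_b and P_b = 571.
Then P_s = 571 - 78 = 493 and Q = 494 - 0.5(571) = 208.5.

P_b = 571, P_s = 493, Q = 208.5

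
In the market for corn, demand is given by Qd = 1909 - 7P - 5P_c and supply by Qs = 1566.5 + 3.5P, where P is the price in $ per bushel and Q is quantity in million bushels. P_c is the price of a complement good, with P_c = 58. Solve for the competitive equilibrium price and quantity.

P* = 5, Q* = 1584

With P_c = 58, demand is Qd = 1619 - 7P.
Set Qd = Qs: 1619 - 7P = 1566.5 + 3.5P, so 52.5 = 10.5P and P* = 5.
Substitute back: Q* = 1619 - 7(5) = 1584.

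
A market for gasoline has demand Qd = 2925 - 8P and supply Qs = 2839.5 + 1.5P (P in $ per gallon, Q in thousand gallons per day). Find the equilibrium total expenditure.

Total expenditure = 25677

At equilibrium Qd = Qs, so 2925 - 8P = 2839.5 + 1.5P; collecting terms, 85.5 = 9.5P and P* = 9.
Plugging P* into demand: Q* = 2925 - 8(9) = 2853.
Total expenditure = P* × Q* = 9 × 2853 = 25677.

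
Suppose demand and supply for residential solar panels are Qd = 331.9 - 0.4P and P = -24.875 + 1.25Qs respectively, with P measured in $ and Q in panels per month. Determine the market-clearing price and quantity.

P* = 260, Q* = 227.9

Inverting to quantity form: Qs = 19.9 + 0.8P.
Set Qd = Qs: 331.9 - 0.4P = 19.9 + 0.8P, so 312 = 1.2P and P* = 260.
From the demand curve, Q* = 331.9 - 0.4(260) = 227.9.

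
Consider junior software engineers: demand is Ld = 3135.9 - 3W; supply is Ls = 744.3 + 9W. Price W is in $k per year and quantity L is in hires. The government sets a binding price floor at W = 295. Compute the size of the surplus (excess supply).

Surplus = 1148.4

With W fixed at 295, quantity demanded is 2250.9 and quantity supplied is 3399.3.
Surplus = Ls - Ld = 3399.3 - 2250.9 = 1148.4.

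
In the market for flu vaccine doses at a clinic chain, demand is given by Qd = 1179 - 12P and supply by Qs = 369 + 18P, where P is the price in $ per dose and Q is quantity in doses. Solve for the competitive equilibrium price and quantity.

Set Qd = Qs: 1179 - 12P = 369 + 18P, so 810 = 30P and P* = 27.
From the demand curve, Q* = 1179 - 12(27) = 855.

P* = 27, Q* = 855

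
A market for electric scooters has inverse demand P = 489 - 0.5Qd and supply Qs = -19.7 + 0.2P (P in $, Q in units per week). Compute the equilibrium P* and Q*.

P* = 453.5, Q* = 71

Inverting to quantity form: Qd = 978 - 2P.
At equilibrium Qd = Qs, so 978 - 2P = -19.7 + 0.2P; collecting terms, 997.7 = 2.2P and P* = 453.5.
Substitute back: Q* = 978 - 2(453.5) = 71.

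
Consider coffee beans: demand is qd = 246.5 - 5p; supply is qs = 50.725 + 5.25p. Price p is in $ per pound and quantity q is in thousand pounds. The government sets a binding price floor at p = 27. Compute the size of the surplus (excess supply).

Surplus = 80.975

At p = 27: qd = 111.5 and qs = 192.475.
Surplus = qs - qd = 192.475 - 111.5 = 80.975.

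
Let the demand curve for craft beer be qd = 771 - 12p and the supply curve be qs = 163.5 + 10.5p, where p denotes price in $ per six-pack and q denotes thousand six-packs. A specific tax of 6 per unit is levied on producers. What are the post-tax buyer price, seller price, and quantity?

p_b = 29.8, p_s = 23.8, q = 413.4

Producers keep p_s = p_b - 6 per unit, so supply in terms of the buyer price is qs = 100.5 + 10.5p_b.
Equate demand and the shifted supply: 771 - 12p_b = 100.5 + 10.5p_b, giving 22.5p_b = 670.5, so p_b = 29.8.
Then p_s = 29.8 - 6 = 23.8 and q = 771 - 12(29.8) = 413.4.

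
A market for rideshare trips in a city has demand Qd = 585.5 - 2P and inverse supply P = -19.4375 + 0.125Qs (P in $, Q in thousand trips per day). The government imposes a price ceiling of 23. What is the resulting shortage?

Rewriting in direct form: Qs = 155.5 + 8P.
With P fixed at 23, quantity demanded is 539.5 and quantity supplied is 339.5.
Shortage = Qd - Qs = 539.5 - 339.5 = 200.

Shortage = 200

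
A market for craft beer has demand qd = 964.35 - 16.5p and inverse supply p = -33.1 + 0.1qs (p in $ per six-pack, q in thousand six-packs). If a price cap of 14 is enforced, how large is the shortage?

In direct form, qs = 331 + 10p.
Evaluating both curves at the ceiling price 14 gives qd = 733.35, qs = 471.
Shortage = qd - qs = 733.35 - 471 = 262.35.

Shortage = 262.35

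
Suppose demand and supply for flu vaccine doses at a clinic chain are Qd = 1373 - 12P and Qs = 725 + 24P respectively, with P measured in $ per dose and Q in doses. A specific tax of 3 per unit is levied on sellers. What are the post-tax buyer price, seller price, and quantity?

P_b = 20, P_s = 17, Q = 1133

The tax drives a wedge P_b - P_s = 3. Substituting P_s = P_b - 3 into supply: Qs = 653 + 24P_b.
Market clearing requires 1373 - 12P_b = 653 + 24P_b; hence 720 = 36P_b and P_b = 20.
So P_s = 17 and the quantity traded is Q = 1373 - 12(20) = 1133.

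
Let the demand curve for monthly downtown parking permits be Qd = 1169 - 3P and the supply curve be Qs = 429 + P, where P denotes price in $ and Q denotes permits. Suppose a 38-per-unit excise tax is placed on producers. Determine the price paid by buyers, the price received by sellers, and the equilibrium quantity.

P_b = 194.5, P_s = 156.5, Q = 585.5

Producers keep P_s = P_b - 38 per unit, so supply in terms of the buyer price is Qs = 391 + P_b.
Market clearing requires 1169 - 3P_b = 391 + P_b; hence 778 = 4P_b and P_b = 194.5.
So P_s = 156.5 and the quantity traded is Q = 1169 - 3(194.5) = 585.5.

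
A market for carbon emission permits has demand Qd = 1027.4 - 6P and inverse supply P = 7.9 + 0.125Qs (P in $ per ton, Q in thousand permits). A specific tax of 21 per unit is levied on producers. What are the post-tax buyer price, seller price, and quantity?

P_b = 89.9, P_s = 68.9, Q = 488

In direct form, Qs = -63.2 + 8P.
The tax drives a wedge P_b - P_s = 21. Substituting P_s = P_b - 21 into supply: Qs = -231.2 + 8P_b.
Set Qd = Qs: 1027.4 - 6P_b = -231.2 + 8P_b, so 1258.6 = 14P_b and P_b = 89.9.
So P_s = 68.9 and the quantity traded is Q = 1027.4 - 6(89.9) = 488.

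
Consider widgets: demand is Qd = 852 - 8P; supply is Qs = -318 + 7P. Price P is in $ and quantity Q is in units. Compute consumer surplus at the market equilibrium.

Consumer surplus = 3249

The market clears where 852 - 8P = -318 + 7P. Rearranging, 15P = 1170, hence P* = 78.
Substitute back: Q* = 852 - 8(78) = 228.
Demand choke price (Qd = 0): P = 852/8 = 106.5. Consumer surplus = ½ × (106.5 - 78) × 228 = 3249.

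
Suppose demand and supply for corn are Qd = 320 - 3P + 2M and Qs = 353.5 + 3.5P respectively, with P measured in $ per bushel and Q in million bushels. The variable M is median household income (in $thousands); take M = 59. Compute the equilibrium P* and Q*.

P* = 13, Q* = 399

With M = 59, demand is Qd = 438 - 3P.
Equating demand and supply, 438 - 3P = 353.5 + 3.5P gives 6.5P = 84.5, so P* = 13.
Plugging P* into demand: Q* = 438 - 3(13) = 399.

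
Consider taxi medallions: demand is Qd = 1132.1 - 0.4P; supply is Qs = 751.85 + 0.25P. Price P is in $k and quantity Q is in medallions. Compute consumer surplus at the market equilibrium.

At equilibrium Qd = Qs, so 1132.1 - 0.4P = 751.85 + 0.25P; collecting terms, 380.25 = 0.65P and P* = 585.
Then Q* = 1132.1 - 0.4(585) = 898.1.
Demand choke price (Qd = 0): P = 1132.1/0.4 = 2830.25. Consumer surplus = ½ × (2830.25 - 585) × 898.1 = 1008229.5125.

Consumer surplus = 1008229.5125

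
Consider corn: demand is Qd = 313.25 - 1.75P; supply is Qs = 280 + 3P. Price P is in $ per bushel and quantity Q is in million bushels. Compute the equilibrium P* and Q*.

Set Qd = Qs: 313.25 - 1.75P = 280 + 3P, so 33.25 = 4.75P and P* = 7.
Then Q* = 313.25 - 1.75(7) = 301.

P* = 7, Q* = 301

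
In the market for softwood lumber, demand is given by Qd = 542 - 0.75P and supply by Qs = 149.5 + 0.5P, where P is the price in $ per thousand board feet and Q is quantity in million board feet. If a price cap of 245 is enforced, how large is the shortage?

With P fixed at 245, quantity demanded is 358.25 and quantity supplied is 272.
Shortage = Qd - Qs = 358.25 - 272 = 86.25.

Shortage = 86.25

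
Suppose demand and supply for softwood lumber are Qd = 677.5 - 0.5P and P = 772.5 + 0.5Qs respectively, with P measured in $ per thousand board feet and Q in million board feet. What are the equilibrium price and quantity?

P* = 889, Q* = 233

Rewriting in direct form: Qs = -1545 + 2P.
At equilibrium Qd = Qs, so 677.5 - 0.5P = -1545 + 2P; collecting terms, 2222.5 = 2.5P and P* = 889.
From the demand curve, Q* = 677.5 - 0.5(889) = 233.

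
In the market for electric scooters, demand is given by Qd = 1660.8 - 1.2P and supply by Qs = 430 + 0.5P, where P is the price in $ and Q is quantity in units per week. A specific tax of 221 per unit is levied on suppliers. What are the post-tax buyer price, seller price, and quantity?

With a tax of 221 on suppliers, they supply based on the net price P_s = P_b - 221, so Qs = 319.5 + 0.5P_b.
Market clearing requires 1660.8 - 1.2P_b = 319.5 + 0.5P_b; hence 1341.3 = 1.7P_b and P_b = 789.
Then P_s = 789 - 221 = 568 and Q = 1660.8 - 1.2(789) = 714.

P_b = 789, P_s = 568, Q = 714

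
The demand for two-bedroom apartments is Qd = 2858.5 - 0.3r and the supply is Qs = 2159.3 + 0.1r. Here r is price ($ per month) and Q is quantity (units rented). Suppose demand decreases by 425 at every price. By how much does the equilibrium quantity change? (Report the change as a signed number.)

Set Qd = Qs: 2858.5 - 0.3r = 2159.3 + 0.1r, so 699.2 = 0.4r and r* = 1748.
Then Q* = 2858.5 - 0.3(1748) = 2334.1.
After the shift, demand is Qd = 2433.5 - 0.3r.
The new intersection has 274.2 = 0.4r, i.e. r = 685.5, Q = 2227.85.
ΔQ = 2227.85 - 2334.1 = -106.25.

ΔQ = -106.25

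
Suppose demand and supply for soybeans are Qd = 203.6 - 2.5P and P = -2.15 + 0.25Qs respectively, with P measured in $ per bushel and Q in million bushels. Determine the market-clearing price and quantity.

Rewriting in direct form: Qs = 8.6 + 4P.
Equating demand and supply, 203.6 - 2.5P = 8.6 + 4P gives 6.5P = 195, so P* = 30.
Plugging P* into demand: Q* = 203.6 - 2.5(30) = 128.6.

P* = 30, Q* = 128.6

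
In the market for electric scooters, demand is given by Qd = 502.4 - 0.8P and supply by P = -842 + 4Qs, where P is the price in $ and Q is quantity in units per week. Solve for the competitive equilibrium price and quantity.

P* = 278, Q* = 280

In direct form, Qs = 210.5 + 0.25P.
The market clears where 502.4 - 0.8P = 210.5 + 0.25P. Rearranging, 1.05P = 291.9, hence P* = 278.
Then Q* = 502.4 - 0.8(278) = 280.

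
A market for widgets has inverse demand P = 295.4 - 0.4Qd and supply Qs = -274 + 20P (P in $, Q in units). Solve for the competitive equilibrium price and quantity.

P* = 45, Q* = 626

In direct form, Qd = 738.5 - 2.5P.
The market clears where 738.5 - 2.5P = -274 + 20P. Rearranging, 22.5P = 1012.5, hence P* = 45.
Plugging P* into demand: Q* = 738.5 - 2.5(45) = 626.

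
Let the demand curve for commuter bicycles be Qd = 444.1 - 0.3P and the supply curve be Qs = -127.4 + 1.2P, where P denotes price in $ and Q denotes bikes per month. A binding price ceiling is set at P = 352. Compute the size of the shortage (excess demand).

With P fixed at 352, quantity demanded is 338.5 and quantity supplied is 295.
Shortage = Qd - Qs = 338.5 - 295 = 43.5.

Shortage = 43.5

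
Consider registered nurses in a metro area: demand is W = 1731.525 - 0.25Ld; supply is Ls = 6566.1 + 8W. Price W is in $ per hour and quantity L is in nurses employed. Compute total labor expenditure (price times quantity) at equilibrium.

Inverting to quantity form: Ld = 6926.1 - 4W.
The market clears where 6926.1 - 4W = 6566.1 + 8W. Rearranging, 12W = 360, hence W* = 30.
From the demand curve, L* = 6926.1 - 4(30) = 6806.1.
Total labor expenditure = W* × L* = 30 × 6806.1 = 204183.

Total labor expenditure = 204183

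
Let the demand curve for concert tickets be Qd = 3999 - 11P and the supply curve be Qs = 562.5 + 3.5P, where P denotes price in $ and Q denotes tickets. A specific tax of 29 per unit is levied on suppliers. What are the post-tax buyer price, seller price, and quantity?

P_b = 244, P_s = 215, Q = 1315

Suppliers keep P_s = P_b - 29 per unit, so supply in terms of the buyer price is Qs = 461 + 3.5P_b.
Market clearing requires 3999 - 11P_b = 461 + 3.5P_b; hence 3538 = 14.5P_b and P_b = 244.
Then P_s = 244 - 29 = 215 and Q = 3999 - 11(244) = 1315.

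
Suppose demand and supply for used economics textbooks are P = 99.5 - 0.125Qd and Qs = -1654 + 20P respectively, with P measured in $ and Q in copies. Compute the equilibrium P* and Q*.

P* = 87.5, Q* = 96

Inverting to quantity form: Qd = 796 - 8P.
Set Qd = Qs: 796 - 8P = -1654 + 20P, so 2450 = 28P and P* = 87.5.
Substitute back: Q* = 796 - 8(87.5) = 96.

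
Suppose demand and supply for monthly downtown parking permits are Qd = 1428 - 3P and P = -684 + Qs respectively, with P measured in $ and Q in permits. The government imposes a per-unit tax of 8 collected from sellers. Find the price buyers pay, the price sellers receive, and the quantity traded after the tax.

P_b = 188, P_s = 180, Q = 864

Solving each curve for Q: Qs = 684 + P.
The tax drives a wedge P_b - P_s = 8. Substituting P_s = P_b - 8 into supply: Qs = 676 + P_b.
Market clearing requires 1428 - 3P_b = 676 + P_b; hence 752 = 4P_b and P_b = 188.
Then P_s = 188 - 8 = 180 and Q = 1428 - 3(188) = 864.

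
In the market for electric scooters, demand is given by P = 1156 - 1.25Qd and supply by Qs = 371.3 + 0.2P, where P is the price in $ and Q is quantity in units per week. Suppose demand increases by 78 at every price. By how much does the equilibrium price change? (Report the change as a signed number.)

Inverting to quantity form: Qd = 924.8 - 0.8P.
Set Qd = Qs: 924.8 - 0.8P = 371.3 + 0.2P, so 553.5 = P and P* = 553.5.
Then Q* = 924.8 - 0.8(553.5) = 482.
After the shift, demand is Qd = 1002.8 - 0.8P.
The new intersection has 631.5 = P, i.e. P = 631.5, Q = 497.6.
ΔP = 631.5 - 553.5 = 78.

ΔP = 78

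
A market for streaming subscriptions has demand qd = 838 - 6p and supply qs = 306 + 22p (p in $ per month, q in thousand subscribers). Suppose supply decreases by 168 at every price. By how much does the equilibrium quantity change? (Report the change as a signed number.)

Δq = -36

Equating demand and supply, 838 - 6p = 306 + 22p gives 28p = 532, so p* = 19.
From the demand curve, q* = 838 - 6(19) = 724.
After the shift, supply is qs = 138 + 22p.
The new intersection has 700 = 28p, i.e. p = 25, q = 688.
Δq = 688 - 724 = -36.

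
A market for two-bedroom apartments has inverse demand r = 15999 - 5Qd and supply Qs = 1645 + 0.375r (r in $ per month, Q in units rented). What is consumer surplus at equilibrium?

In direct form, Qd = 3199.8 - 0.2r.
Equating demand and supply, 3199.8 - 0.2r = 1645 + 0.375r gives 0.575r = 1554.8, so r* = 2704.
Substitute back: Q* = 3199.8 - 0.2(2704) = 2659.
Demand choke price (Qd = 0): r = 3199.8/0.2 = 15999. Consumer surplus = ½ × (15999 - 2704) × 2659 = 17675702.5.

Consumer surplus = 17675702.5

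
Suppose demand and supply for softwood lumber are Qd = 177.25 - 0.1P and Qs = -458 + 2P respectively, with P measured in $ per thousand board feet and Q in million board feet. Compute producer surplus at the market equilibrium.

Equating demand and supply, 177.25 - 0.1P = -458 + 2P gives 2.1P = 635.25, so P* = 302.5.
Substitute back: Q* = 177.25 - 0.1(302.5) = 147.
Supply choke price (Qs = 0): P = 229. Producer surplus = ½ × (302.5 - 229) × 147 = 5402.25.

Producer surplus = 5402.25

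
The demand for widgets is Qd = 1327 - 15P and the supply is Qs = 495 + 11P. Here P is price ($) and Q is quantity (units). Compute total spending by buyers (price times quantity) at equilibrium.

Equating demand and supply, 1327 - 15P = 495 + 11P gives 26P = 832, so P* = 32.
Substitute back: Q* = 1327 - 15(32) = 847.
Total spending by buyers = P* × Q* = 32 × 847 = 27104.

Total spending by buyers = 27104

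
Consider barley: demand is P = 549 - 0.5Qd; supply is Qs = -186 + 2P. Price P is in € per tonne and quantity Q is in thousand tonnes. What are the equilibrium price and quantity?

Inverting to quantity form: Qd = 1098 - 2P.
At equilibrium Qd = Qs, so 1098 - 2P = -186 + 2P; collecting terms, 1284 = 4P and P* = 321.
Then Q* = 1098 - 2(321) = 456.

P* = 321, Q* = 456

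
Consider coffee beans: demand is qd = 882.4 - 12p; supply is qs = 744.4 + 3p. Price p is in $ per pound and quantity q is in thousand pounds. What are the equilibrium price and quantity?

p* = 9.2, q* = 772

At equilibrium qd = qs, so 882.4 - 12p = 744.4 + 3p; collecting terms, 138 = 15p and p* = 9.2.
From the demand curve, q* = 882.4 - 12(9.2) = 772.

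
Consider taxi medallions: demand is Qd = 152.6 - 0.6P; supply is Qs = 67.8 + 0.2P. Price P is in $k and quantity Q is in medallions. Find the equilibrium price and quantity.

At equilibrium Qd = Qs, so 152.6 - 0.6P = 67.8 + 0.2P; collecting terms, 84.8 = 0.8P and P* = 106.
Then Q* = 152.6 - 0.6(106) = 89.

P* = 106, Q* = 89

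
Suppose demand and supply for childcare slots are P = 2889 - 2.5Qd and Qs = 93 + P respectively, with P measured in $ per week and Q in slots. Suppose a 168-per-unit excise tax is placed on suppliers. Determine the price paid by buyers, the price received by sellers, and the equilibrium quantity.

Solving each curve for Q: Qd = 1155.6 - 0.4P.
Suppliers keep P_s = P_b - 168 per unit, so supply in terms of the buyer price is Qs = -75 + P_b.
Set Qd = Qs: 1155.6 - 0.4P_b = -75 + P_b, so 1230.6 = 1.4P_b and P_b = 879.
Then P_s = 879 - 168 = 711 and Q = 1155.6 - 0.4(879) = 804.

P_b = 879, P_s = 711, Q = 804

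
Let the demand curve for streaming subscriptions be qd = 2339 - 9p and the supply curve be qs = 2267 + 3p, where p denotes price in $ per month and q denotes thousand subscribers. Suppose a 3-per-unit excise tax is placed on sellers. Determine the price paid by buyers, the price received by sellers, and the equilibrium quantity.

Sellers keep p_s = p_b - 3 per unit, so supply in terms of the buyer price is qs = 2258 + 3p_b.
Set qd = qs: 2339 - 9p_b = 2258 + 3p_b, so 81 = 12p_b and p_b = 6.75.
Then p_s = 6.75 - 3 = 3.75 and q = 2339 - 9(6.75) = 2278.25.

p_b = 6.75, p_s = 3.75, q = 2278.25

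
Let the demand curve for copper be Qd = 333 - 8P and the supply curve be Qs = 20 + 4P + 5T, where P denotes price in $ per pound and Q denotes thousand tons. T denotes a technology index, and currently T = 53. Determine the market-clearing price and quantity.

With T = 53, supply is Qs = 285 + 4P.
Set Qd = Qs: 333 - 8P = 285 + 4P, so 48 = 12P and P* = 4.
Substitute back: Q* = 333 - 8(4) = 301.

P* = 4, Q* = 301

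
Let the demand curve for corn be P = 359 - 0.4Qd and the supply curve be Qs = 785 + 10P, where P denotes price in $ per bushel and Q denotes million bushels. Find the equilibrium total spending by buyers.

Total spending by buyers = 7875

Inverting to quantity form: Qd = 897.5 - 2.5P.
The market clears where 897.5 - 2.5P = 785 + 10P. Rearranging, 12.5P = 112.5, hence P* = 9.
Substitute back: Q* = 897.5 - 2.5(9) = 875.
Total spending by buyers = P* × Q* = 9 × 875 = 7875.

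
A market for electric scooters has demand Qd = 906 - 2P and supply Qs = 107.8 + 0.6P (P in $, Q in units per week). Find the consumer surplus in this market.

The market clears where 906 - 2P = 107.8 + 0.6P. Rearranging, 2.6P = 798.2, hence P* = 307.
From the demand curve, Q* = 906 - 2(307) = 292.
Demand choke price (Qd = 0): P = 906/2 = 453. Consumer surplus = ½ × (453 - 307) × 292 = 21316.

Consumer surplus = 21316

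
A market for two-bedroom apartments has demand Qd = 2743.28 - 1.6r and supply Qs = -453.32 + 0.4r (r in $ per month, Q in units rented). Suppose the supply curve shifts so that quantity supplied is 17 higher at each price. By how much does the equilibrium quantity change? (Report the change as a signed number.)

ΔQ = 13.6

At equilibrium Qd = Qs, so 2743.28 - 1.6r = -453.32 + 0.4r; collecting terms, 3196.6 = 2r and r* = 1598.3.
Plugging r* into demand: Q* = 2743.28 - 1.6(1598.3) = 186.
After the shift, supply is Qs = -436.32 + 0.4r.
Re-solving, 2r = 3179.6 gives r = 1589.8 and Q = 199.6.
ΔQ = 199.6 - 186 = 13.6.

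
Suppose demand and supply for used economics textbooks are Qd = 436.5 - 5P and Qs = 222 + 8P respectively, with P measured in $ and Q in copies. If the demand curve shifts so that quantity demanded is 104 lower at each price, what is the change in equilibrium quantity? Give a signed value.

ΔQ = -64

Set Qd = Qs: 436.5 - 5P = 222 + 8P, so 214.5 = 13P and P* = 16.5.
Then Q* = 436.5 - 5(16.5) = 354.
After the shift, demand is Qd = 332.5 - 5P.
New equilibrium: 110.5 = 13P, so P = 8.5 and Q = 290.
ΔQ = 290 - 354 = -64.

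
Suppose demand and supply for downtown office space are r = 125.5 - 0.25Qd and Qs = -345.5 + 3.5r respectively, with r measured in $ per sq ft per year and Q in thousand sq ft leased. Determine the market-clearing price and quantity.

Solving each curve for Q: Qd = 502 - 4r.
At equilibrium Qd = Qs, so 502 - 4r = -345.5 + 3.5r; collecting terms, 847.5 = 7.5r and r* = 113.
From the demand curve, Q* = 502 - 4(113) = 50.

r* = 113, Q* = 50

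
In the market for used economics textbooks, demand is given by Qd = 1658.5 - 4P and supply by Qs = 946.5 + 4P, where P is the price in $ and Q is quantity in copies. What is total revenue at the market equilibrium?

Total revenue = 115922.5

Set Qd = Qs: 1658.5 - 4P = 946.5 + 4P, so 712 = 8P and P* = 89.
Plugging P* into demand: Q* = 1658.5 - 4(89) = 1302.5.
Total revenue = P* × Q* = 89 × 1302.5 = 115922.5.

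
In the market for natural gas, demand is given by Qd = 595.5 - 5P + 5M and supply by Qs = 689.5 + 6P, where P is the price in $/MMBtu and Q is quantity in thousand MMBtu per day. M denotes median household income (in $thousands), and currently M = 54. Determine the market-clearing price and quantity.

P* = 16, Q* = 785.5

With M = 54, demand is Qd = 865.5 - 5P.
At equilibrium Qd = Qs, so 865.5 - 5P = 689.5 + 6P; collecting terms, 176 = 11P and P* = 16.
Then Q* = 865.5 - 5(16) = 785.5.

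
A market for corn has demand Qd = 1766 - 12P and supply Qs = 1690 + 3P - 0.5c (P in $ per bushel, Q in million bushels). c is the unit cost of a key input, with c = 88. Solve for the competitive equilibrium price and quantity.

P* = 8, Q* = 1670

With c = 88, supply is Qs = 1646 + 3P.
At equilibrium Qd = Qs, so 1766 - 12P = 1646 + 3P; collecting terms, 120 = 15P and P* = 8.
Substitute back: Q* = 1766 - 12(8) = 1670.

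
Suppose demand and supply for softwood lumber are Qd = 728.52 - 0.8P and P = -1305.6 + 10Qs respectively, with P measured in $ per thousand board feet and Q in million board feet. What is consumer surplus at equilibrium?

Solving each curve for Q: Qs = 130.56 + 0.1P.
At equilibrium Qd = Qs, so 728.52 - 0.8P = 130.56 + 0.1P; collecting terms, 597.96 = 0.9P and P* = 664.4.
From the demand curve, Q* = 728.52 - 0.8(664.4) = 197.
Demand choke price (Qd = 0): P = 728.52/0.8 = 910.65. Consumer surplus = ½ × (910.65 - 664.4) × 197 = 24255.625.

Consumer surplus = 24255.625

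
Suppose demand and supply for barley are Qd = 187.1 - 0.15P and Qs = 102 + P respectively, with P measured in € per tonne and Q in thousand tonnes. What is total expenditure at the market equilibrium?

Total expenditure = 13024

The market clears where 187.1 - 0.15P = 102 + P. Rearranging, 1.15P = 85.1, hence P* = 74.
Plugging P* into demand: Q* = 187.1 - 0.15(74) = 176.
Total expenditure = P* × Q* = 74 × 176 = 13024.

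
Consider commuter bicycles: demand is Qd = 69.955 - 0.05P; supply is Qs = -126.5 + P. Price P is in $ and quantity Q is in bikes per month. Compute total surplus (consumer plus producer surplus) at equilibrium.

The market clears where 69.955 - 0.05P = -126.5 + P. Rearranging, 1.05P = 196.455, hence P* = 187.1.
Substitute back: Q* = 69.955 - 0.05(187.1) = 60.6.
Demand choke price = 1399.1; supply choke price = 126.5. CS = ½(1399.1 - 187.1)(60.6) = 36723.6; PS = ½(187.1 - 126.5)(60.6) = 1836.18. Total surplus = 38559.78.

Total surplus = 38559.78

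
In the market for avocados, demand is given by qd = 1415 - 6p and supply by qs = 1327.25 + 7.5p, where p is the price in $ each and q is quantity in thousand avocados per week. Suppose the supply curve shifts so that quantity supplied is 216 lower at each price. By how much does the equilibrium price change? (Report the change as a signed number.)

Equating demand and supply, 1415 - 6p = 1327.25 + 7.5p gives 13.5p = 87.75, so p* = 6.5.
From the demand curve, q* = 1415 - 6(6.5) = 1376.
After the shift, supply is qs = 1111.25 + 7.5p.
The new intersection has 303.75 = 13.5p, i.e. p = 22.5, q = 1280.
Δp = 22.5 - 6.5 = 16.

Δp = 16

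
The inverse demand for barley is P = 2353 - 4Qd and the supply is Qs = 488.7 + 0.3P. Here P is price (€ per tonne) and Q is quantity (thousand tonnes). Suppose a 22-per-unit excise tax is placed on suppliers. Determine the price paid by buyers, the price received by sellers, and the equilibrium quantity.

P_b = 193, P_s = 171, Q = 540

In direct form, Qd = 588.25 - 0.25P.
The tax drives a wedge P_b - P_s = 22. Substituting P_s = P_b - 22 into supply: Qs = 482.1 + 0.3P_b.
Equate demand and the shifted supply: 588.25 - 0.25P_b = 482.1 + 0.3P_b, giving 0.55P_b = 106.15, so P_b = 193.
Then P_s = 193 - 22 = 171 and Q = 588.25 - 0.25(193) = 540.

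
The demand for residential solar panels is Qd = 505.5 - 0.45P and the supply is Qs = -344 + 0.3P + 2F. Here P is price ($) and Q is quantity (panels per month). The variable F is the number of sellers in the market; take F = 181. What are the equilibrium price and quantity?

With F = 181, supply is Qs = 18 + 0.3P.
The market clears where 505.5 - 0.45P = 18 + 0.3P. Rearranging, 0.75P = 487.5, hence P* = 650.
Then Q* = 505.5 - 0.45(650) = 213.

P* = 650, Q* = 213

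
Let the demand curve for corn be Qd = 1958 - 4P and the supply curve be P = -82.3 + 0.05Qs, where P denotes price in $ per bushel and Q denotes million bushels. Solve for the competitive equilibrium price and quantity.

P* = 13, Q* = 1906

Inverting to quantity form: Qs = 1646 + 20P.
Set Qd = Qs: 1958 - 4P = 1646 + 20P, so 312 = 24P and P* = 13.
From the demand curve, Q* = 1958 - 4(13) = 1906.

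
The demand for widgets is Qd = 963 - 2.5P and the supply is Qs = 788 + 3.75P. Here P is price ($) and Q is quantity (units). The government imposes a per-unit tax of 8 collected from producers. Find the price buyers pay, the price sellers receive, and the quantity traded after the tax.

Producers keep P_s = P_b - 8 per unit, so supply in terms of the buyer price is Qs = 758 + 3.75P_b.
Equate demand and the shifted supply: 963 - 2.5P_b = 758 + 3.75P_b, giving 6.25P_b = 205, so P_b = 32.8.
So P_s = 24.8 and the quantity traded is Q = 963 - 2.5(32.8) = 881.

P_b = 32.8, P_s = 24.8, Q = 881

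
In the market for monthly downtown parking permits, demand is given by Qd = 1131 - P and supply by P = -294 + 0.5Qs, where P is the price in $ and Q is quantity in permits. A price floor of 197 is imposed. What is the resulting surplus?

Rewriting in direct form: Qs = 588 + 2P.
With P fixed at 197, quantity demanded is 934 and quantity supplied is 982.
Surplus = Qs - Qd = 982 - 934 = 48.

Surplus = 48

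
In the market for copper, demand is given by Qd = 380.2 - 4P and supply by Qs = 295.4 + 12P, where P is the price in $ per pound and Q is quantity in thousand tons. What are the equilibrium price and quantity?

P* = 5.3, Q* = 359

Set Qd = Qs: 380.2 - 4P = 295.4 + 12P, so 84.8 = 16P and P* = 5.3.
Substitute back: Q* = 380.2 - 4(5.3) = 359.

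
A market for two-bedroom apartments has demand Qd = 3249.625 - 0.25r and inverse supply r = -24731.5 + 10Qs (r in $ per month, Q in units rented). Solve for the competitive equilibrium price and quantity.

In direct form, Qs = 2473.15 + 0.1r.
At equilibrium Qd = Qs, so 3249.625 - 0.25r = 2473.15 + 0.1r; collecting terms, 776.475 = 0.35r and r* = 2218.5.
Then Q* = 3249.625 - 0.25(2218.5) = 2695.

r* = 2218.5, Q* = 2695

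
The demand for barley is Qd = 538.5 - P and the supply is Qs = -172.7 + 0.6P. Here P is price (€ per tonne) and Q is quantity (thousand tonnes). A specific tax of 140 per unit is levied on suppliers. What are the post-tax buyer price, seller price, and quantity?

The tax drives a wedge P_b - P_s = 140. Substituting P_s = P_b - 140 into supply: Qs = -256.7 + 0.6P_b.
Market clearing requires 538.5 - P_b = -256.7 + 0.6P_b; hence 795.2 = 1.6P_b and P_b = 497.
Then P_s = 497 - 140 = 357 and Q = 538.5 - 497 = 41.5.

P_b = 497, P_s = 357, Q = 41.5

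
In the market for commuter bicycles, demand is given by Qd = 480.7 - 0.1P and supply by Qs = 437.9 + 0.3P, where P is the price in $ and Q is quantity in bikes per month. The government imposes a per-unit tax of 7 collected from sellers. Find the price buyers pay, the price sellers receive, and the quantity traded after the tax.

P_b = 112.25, P_s = 105.25, Q = 469.475

Sellers keep P_s = P_b - 7 per unit, so supply in terms of the buyer price is Qs = 435.8 + 0.3P_b.
Equate demand and the shifted supply: 480.7 - 0.1P_b = 435.8 + 0.3P_b, giving 0.4P_b = 44.9, so P_b = 112.25.
Then P_s = 112.25 - 7 = 105.25 and Q = 480.7 - 0.1(112.25) = 469.475.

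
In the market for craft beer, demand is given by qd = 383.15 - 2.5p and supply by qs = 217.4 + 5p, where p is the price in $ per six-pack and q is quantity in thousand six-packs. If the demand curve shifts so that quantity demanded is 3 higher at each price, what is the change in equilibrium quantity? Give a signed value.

The market clears where 383.15 - 2.5p = 217.4 + 5p. Rearranging, 7.5p = 165.75, hence p* = 22.1.
From the demand curve, q* = 383.15 - 2.5(22.1) = 327.9.
After the shift, demand is qd = 386.15 - 2.5p.
The new intersection has 168.75 = 7.5p, i.e. p = 22.5, q = 329.9.
Δq = 329.9 - 327.9 = 2.

Δq = 2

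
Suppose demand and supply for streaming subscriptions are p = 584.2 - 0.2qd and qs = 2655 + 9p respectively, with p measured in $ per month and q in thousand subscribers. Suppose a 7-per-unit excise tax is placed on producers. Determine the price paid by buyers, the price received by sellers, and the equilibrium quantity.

Solving each curve for q: qd = 2921 - 5p.
Producers keep p_s = p_b - 7 per unit, so supply in terms of the buyer price is qs = 2592 + 9p_b.
Set qd = qs: 2921 - 5p_b = 2592 + 9p_b, so 329 = 14p_b and p_b = 23.5.
Then p_s = 23.5 - 7 = 16.5 and q = 2921 - 5(23.5) = 2803.5.

p_b = 23.5, p_s = 16.5, q = 2803.5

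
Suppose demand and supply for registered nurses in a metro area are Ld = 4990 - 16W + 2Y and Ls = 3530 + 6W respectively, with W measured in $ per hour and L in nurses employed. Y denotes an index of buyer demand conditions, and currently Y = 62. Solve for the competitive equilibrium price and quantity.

With Y = 62, demand is Ld = 5114 - 16W.
At equilibrium Ld = Ls, so 5114 - 16W = 3530 + 6W; collecting terms, 1584 = 22W and W* = 72.
From the demand curve, L* = 5114 - 16(72) = 3962.

W* = 72, L* = 3962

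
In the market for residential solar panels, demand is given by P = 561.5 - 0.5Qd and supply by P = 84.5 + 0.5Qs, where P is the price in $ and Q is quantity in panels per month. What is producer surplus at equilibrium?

Producer surplus = 56882.25

Inverting to quantity form: Qd = 1123 - 2P and Qs = -169 + 2P.
Set Qd = Qs: 1123 - 2P = -169 + 2P, so 1292 = 4P and P* = 323.
Substitute back: Q* = 1123 - 2(323) = 477.
Supply choke price (Qs = 0): P = 84.5. Producer surplus = ½ × (323 - 84.5) × 477 = 56882.25.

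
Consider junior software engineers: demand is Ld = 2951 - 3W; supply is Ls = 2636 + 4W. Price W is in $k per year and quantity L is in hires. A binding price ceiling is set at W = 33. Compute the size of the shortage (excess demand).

Shortage = 84

With W fixed at 33, quantity demanded is 2852 and quantity supplied is 2768.
Shortage = Ld - Ls = 2852 - 2768 = 84.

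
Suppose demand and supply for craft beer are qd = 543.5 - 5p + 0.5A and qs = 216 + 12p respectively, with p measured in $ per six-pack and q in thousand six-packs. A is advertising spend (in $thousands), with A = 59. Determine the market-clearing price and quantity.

With A = 59, demand is qd = 573 - 5p.
At equilibrium qd = qs, so 573 - 5p = 216 + 12p; collecting terms, 357 = 17p and p* = 21.
Plugging p* into demand: q* = 573 - 5(21) = 468.

p* = 21, q* = 468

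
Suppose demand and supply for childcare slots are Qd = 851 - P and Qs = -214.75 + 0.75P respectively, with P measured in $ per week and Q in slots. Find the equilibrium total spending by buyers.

Total spending by buyers = 147378

At equilibrium Qd = Qs, so 851 - P = -214.75 + 0.75P; collecting terms, 1065.75 = 1.75P and P* = 609.
Then Q* = 851 - 609 = 242.
Total spending by buyers = P* × Q* = 609 × 242 = 147378.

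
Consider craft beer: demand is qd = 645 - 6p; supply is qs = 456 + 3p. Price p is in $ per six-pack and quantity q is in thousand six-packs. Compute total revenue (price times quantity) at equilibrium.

The market clears where 645 - 6p = 456 + 3p. Rearranging, 9p = 189, hence p* = 21.
Then q* = 645 - 6(21) = 519.
Total revenue = p* × q* = 21 × 519 = 10899.

Total revenue = 10899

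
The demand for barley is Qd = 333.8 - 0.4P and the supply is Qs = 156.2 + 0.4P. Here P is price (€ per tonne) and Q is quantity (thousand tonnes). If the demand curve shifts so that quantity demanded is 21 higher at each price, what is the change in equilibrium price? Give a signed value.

ΔP = 26.25

Equating demand and supply, 333.8 - 0.4P = 156.2 + 0.4P gives 0.8P = 177.6, so P* = 222.
Substitute back: Q* = 333.8 - 0.4(222) = 245.
After the shift, demand is Qd = 354.8 - 0.4P.
The new intersection has 198.6 = 0.8P, i.e. P = 248.25, Q = 255.5.
ΔP = 248.25 - 222 = 26.25.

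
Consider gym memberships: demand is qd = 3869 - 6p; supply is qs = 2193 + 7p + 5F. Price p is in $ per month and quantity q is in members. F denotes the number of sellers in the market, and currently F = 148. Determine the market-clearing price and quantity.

With F = 148, supply is qs = 2933 + 7p.
The market clears where 3869 - 6p = 2933 + 7p. Rearranging, 13p = 936, hence p* = 72.
Then q* = 3869 - 6(72) = 3437.

p* = 72, q* = 3437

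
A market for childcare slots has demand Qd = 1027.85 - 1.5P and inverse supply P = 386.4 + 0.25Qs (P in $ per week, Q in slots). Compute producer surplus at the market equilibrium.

Inverting to quantity form: Qs = -1545.6 + 4P.
Set Qd = Qs: 1027.85 - 1.5P = -1545.6 + 4P, so 2573.45 = 5.5P and P* = 467.9.
From the demand curve, Q* = 1027.85 - 1.5(467.9) = 326.
Supply choke price (Qs = 0): P = 386.4. Producer surplus = ½ × (467.9 - 386.4) × 326 = 13284.5.

Producer surplus = 13284.5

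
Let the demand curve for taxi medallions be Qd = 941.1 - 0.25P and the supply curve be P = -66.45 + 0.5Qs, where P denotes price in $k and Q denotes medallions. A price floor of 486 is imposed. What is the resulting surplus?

Surplus = 285.3

In direct form, Qs = 132.9 + 2P.
With P fixed at 486, quantity demanded is 819.6 and quantity supplied is 1104.9.
Surplus = Qs - Qd = 1104.9 - 819.6 = 285.3.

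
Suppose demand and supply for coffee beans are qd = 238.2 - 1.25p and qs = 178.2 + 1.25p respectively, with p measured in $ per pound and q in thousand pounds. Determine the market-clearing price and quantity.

p* = 24, q* = 208.2

At equilibrium qd = qs, so 238.2 - 1.25p = 178.2 + 1.25p; collecting terms, 60 = 2.5p and p* = 24.
Plugging p* into demand: q* = 238.2 - 1.25(24) = 208.2.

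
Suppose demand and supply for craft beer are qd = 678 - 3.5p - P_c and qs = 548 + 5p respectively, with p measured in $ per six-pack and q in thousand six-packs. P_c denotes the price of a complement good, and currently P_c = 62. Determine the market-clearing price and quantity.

With P_c = 62, demand is qd = 616 - 3.5p.
The market clears where 616 - 3.5p = 548 + 5p. Rearranging, 8.5p = 68, hence p* = 8.
From the demand curve, q* = 616 - 3.5(8) = 588.

p* = 8, q* = 588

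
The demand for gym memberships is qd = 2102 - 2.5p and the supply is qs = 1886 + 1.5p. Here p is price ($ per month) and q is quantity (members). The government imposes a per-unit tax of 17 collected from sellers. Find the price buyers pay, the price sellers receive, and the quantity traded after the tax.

p_b = 60.375, p_s = 43.375, q = 1951.0625

With a tax of 17 on sellers, they supply based on the net price p_s = p_b - 17, so qs = 1860.5 + 1.5p_b.
Equate demand and the shifted supply: 2102 - 2.5p_b = 1860.5 + 1.5p_b, giving 4p_b = 241.5, so p_b = 60.375.
So p_s = 43.375 and the quantity traded is q = 2102 - 2.5(60.375) = 1951.0625.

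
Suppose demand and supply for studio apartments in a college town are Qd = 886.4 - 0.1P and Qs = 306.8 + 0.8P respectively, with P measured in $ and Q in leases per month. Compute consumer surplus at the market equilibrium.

Consumer surplus = 3378420

At equilibrium Qd = Qs, so 886.4 - 0.1P = 306.8 + 0.8P; collecting terms, 579.6 = 0.9P and P* = 644.
Then Q* = 886.4 - 0.1(644) = 822.
Demand choke price (Qd = 0): P = 886.4/0.1 = 8864. Consumer surplus = ½ × (8864 - 644) × 822 = 3378420.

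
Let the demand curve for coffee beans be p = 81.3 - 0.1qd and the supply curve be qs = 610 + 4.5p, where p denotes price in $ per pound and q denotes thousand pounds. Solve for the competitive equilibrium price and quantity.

p* = 14, q* = 673

Rewriting in direct form: qd = 813 - 10p.
Set qd = qs: 813 - 10p = 610 + 4.5p, so 203 = 14.5p and p* = 14.
Then q* = 813 - 10(14) = 673.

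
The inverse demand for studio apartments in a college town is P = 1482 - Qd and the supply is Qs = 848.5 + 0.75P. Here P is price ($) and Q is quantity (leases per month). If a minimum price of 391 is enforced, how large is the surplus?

Surplus = 50.75

Inverting to quantity form: Qd = 1482 - P.
With P fixed at 391, quantity demanded is 1091 and quantity supplied is 1141.75.
Surplus = Qs - Qd = 1141.75 - 1091 = 50.75.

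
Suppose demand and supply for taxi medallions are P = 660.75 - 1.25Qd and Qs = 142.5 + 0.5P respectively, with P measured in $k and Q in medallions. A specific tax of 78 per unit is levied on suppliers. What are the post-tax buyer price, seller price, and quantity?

In direct form, Qd = 528.6 - 0.8P.
With a tax of 78 on suppliers, they supply based on the net price P_s = P_b - 78, so Qs = 103.5 + 0.5P_b.
Equate demand and the shifted supply: 528.6 - 0.8P_b = 103.5 + 0.5P_b, giving 1.3P_b = 425.1, so P_b = 327.
So P_s = 249 and the quantity traded is Q = 528.6 - 0.8(327) = 267.

P_b = 327, P_s = 249, Q = 267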